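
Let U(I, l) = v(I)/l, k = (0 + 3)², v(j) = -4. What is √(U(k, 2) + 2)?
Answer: 0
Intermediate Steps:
k = 9 (k = 3² = 9)
U(I, l) = -4/l
√(U(k, 2) + 2) = √(-4/2 + 2) = √(-4*½ + 2) = √(-2 + 2) = √0 = 0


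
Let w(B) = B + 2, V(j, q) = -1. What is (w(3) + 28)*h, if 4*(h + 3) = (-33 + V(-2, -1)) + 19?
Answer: -891/4 ≈ -222.75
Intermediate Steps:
w(B) = 2 + B
h = -27/4 (h = -3 + ((-33 - 1) + 19)/4 = -3 + (-34 + 19)/4 = -3 + (¼)*(-15) = -3 - 15/4 = -27/4 ≈ -6.7500)
(w(3) + 28)*h = ((2 + 3) + 28)*(-27/4) = (5 + 28)*(-27/4) = 33*(-27/4) = -891/4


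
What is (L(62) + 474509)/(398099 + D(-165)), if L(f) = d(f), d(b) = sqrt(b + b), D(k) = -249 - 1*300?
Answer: 474509/397550 + sqrt(31)/198775 ≈ 1.1936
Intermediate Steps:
D(k) = -549 (D(k) = -249 - 300 = -549)
d(b) = sqrt(2)*sqrt(b) (d(b) = sqrt(2*b) = sqrt(2)*sqrt(b))
L(f) = sqrt(2)*sqrt(f)
(L(62) + 474509)/(398099 + D(-165)) = (sqrt(2)*sqrt(62) + 474509)/(398099 - 549) = (2*sqrt(31) + 474509)/397550 = (474509 + 2*sqrt(31))*(1/397550) = 474509/397550 + sqrt(31)/198775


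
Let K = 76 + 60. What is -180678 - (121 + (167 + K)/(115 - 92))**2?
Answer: -105102058/529 ≈ -1.9868e+5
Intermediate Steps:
K = 136
-180678 - (121 + (167 + K)/(115 - 92))**2 = -180678 - (121 + (167 + 136)/(115 - 92))**2 = -180678 - (121 + 303/23)**2 = -180678 - (3086/23)**2 = -180678 - 1*9523396/529 = -180678 - 9523396/529 = -105102058/529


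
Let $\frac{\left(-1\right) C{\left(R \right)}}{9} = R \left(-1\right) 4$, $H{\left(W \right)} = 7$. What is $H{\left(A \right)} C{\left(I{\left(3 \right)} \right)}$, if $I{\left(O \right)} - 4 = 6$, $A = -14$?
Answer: $2520$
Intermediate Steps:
$I{\left(O \right)} = 10$ ($I{\left(O \right)} = 4 + 6 = 10$)
$C{\left(R \right)} = 36 R$ ($C{\left(R \right)} = - 9 R \left(-1\right) 4 = - 9 - R 4 = - 9 \left(- 4 R\right) = 36 R$)
$H{\left(A \right)} C{\left(I{\left(3 \right)} \right)} = 7 \cdot 36 \cdot 10 = 7 \cdot 360 = 2520$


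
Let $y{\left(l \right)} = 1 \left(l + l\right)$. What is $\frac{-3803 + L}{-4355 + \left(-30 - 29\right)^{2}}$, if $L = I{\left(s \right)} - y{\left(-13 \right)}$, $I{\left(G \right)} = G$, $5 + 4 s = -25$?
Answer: $\frac{7569}{1748} \approx 4.3301$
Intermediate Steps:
$s = - \frac{15}{2}$ ($s = - \frac{5}{4} + \frac{1}{4} \left(-25\right) = - \frac{5}{4} - \frac{25}{4} = - \frac{15}{2} \approx -7.5$)
$y{\left(l \right)} = 2 l$ ($y{\left(l \right)} = 1 \cdot 2 l = 2 l$)
$L = \frac{37}{2}$ ($L = - \frac{15}{2} - 2 \left(-13\right) = - \frac{15}{2} - -26 = - \frac{15}{2} + 26 = \frac{37}{2} \approx 18.5$)
$\frac{-3803 + L}{-4355 + \left(-30 - 29\right)^{2}} = \frac{-3803 + \frac{37}{2}}{-4355 + \left(-30 - 29\right)^{2}} = - \frac{7569}{2 \left(-4355 + \left(-59\right)^{2}\right)} = - \frac{7569}{2 \left(-4355 + 3481\right)} = - \frac{7569}{2 \left(-874\right)} = \left(- \frac{7569}{2}\right) \left(- \frac{1}{874}\right) = \frac{7569}{1748}$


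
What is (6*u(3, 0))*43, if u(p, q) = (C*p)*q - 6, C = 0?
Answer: -1548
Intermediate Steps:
u(p, q) = -6 (u(p, q) = (0*p)*q - 6 = 0*q - 6 = 0 - 6 = -6)
(6*u(3, 0))*43 = (6*(-6))*43 = -36*43 = -1548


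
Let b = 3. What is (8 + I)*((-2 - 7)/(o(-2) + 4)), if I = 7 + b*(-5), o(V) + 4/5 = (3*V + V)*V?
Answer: 0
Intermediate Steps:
o(V) = -4/5 + 4*V**2 (o(V) = -4/5 + (3*V + V)*V = -4/5 + (4*V)*V = -4/5 + 4*V**2)
I = -8 (I = 7 + 3*(-5) = 7 - 15 = -8)
(8 + I)*((-2 - 7)/(o(-2) + 4)) = (8 - 8)*((-2 - 7)/((-4/5 + 4*(-2)**2) + 4)) = 0*(-9/((-4/5 + 4*4) + 4)) = 0*(-9/((-4/5 + 16) + 4)) = 0*(-9/(76/5 + 4)) = 0*(-9/96/5) = 0*(-9*5/96) = 0*(-15/32) = 0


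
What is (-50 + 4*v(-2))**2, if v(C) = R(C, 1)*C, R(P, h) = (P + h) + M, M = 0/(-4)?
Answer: 1764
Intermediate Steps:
M = 0 (M = 0*(-1/4) = 0)
R(P, h) = P + h (R(P, h) = (P + h) + 0 = P + h)
v(C) = C*(1 + C) (v(C) = (C + 1)*C = (1 + C)*C = C*(1 + C))
(-50 + 4*v(-2))**2 = (-50 + 4*(-2*(1 - 2)))**2 = (-50 + 4*(-2*(-1)))**2 = (-50 + 4*2)**2 = (-50 + 8)**2 = (-42)**2 = 1764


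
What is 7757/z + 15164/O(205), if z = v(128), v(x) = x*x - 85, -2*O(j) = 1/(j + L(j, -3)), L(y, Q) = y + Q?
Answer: -201186633547/16299 ≈ -1.2343e+7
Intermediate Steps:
L(y, Q) = Q + y
O(j) = -1/(2*(-3 + 2*j)) (O(j) = -1/(2*(j + (-3 + j))) = -1/(2*(-3 + 2*j)))
v(x) = -85 + x² (v(x) = x² - 85 = -85 + x²)
z = 16299 (z = -85 + 128² = -85 + 16384 = 16299)
7757/z + 15164/O(205) = 7757/16299 + 15164/((-1/(-6 + 4*205))) = 7757*(1/16299) + 15164/((-1/(-6 + 820))) = 7757/16299 + 15164/((-1/814)) = 7757/16299 + 15164/((-1*1/814)) = 7757/16299 + 15164/(-1/814) = 7757/16299 + 15164*(-814) = 7757/16299 - 12343496 = -201186633547/16299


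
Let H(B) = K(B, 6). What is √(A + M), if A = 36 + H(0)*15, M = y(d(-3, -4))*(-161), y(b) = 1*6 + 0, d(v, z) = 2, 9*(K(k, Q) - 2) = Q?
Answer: I*√890 ≈ 29.833*I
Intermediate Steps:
K(k, Q) = 2 + Q/9
H(B) = 8/3 (H(B) = 2 + (⅑)*6 = 2 + ⅔ = 8/3)
y(b) = 6 (y(b) = 6 + 0 = 6)
M = -966 (M = 6*(-161) = -966)
A = 76 (A = 36 + (8/3)*15 = 36 + 40 = 76)
√(A + M) = √(76 - 966) = √(-890) = I*√890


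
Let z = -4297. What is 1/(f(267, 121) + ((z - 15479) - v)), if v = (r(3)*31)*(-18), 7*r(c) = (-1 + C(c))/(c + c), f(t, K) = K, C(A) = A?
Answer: -7/137399 ≈ -5.0946e-5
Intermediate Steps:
r(c) = (-1 + c)/(14*c) (r(c) = ((-1 + c)/(c + c))/7 = ((-1 + c)/((2*c)))/7 = ((-1 + c)*(1/(2*c)))/7 = ((-1 + c)/(2*c))/7 = (-1 + c)/(14*c))
v = -186/7 (v = (((1/14)*(-1 + 3)/3)*31)*(-18) = (((1/14)*(1/3)*2)*31)*(-18) = ((1/21)*31)*(-18) = (31/21)*(-18) = -186/7 ≈ -26.571)
1/(f(267, 121) + ((z - 15479) - v)) = 1/(121 + ((-4297 - 15479) - 1*(-186/7))) = 1/(121 + (-19776 + 186/7)) = 1/(121 - 138246/7) = 1/(-137399/7) = -7/137399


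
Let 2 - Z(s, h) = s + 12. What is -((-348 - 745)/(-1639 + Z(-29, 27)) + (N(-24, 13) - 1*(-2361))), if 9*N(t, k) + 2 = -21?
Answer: -3821773/1620 ≈ -2359.1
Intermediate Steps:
Z(s, h) = -10 - s (Z(s, h) = 2 - (s + 12) = 2 - (12 + s) = 2 + (-12 - s) = -10 - s)
N(t, k) = -23/9 (N(t, k) = -2/9 + (⅑)*(-21) = -2/9 - 7/3 = -23/9)
-((-348 - 745)/(-1639 + Z(-29, 27)) + (N(-24, 13) - 1*(-2361))) = -((-348 - 745)/(-1639 + (-10 - 1*(-29))) + (-23/9 - 1*(-2361))) = -(-1093/(-1639 + (-10 + 29)) + (-23/9 + 2361)) = -(-1093/(-1639 + 19) + 21226/9) = -(-1093/(-1620) + 21226/9) = -(-1093*(-1/1620) + 21226/9) = -(1093/1620 + 21226/9) = -1*3821773/1620 = -3821773/1620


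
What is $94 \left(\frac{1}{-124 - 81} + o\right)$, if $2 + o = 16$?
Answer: $\frac{269686}{205} \approx 1315.5$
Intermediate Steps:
$o = 14$ ($o = -2 + 16 = 14$)
$94 \left(\frac{1}{-124 - 81} + o\right) = 94 \left(\frac{1}{-124 - 81} + 14\right) = 94 \left(\frac{1}{-205} + 14\right) = 94 \left(- \frac{1}{205} + 14\right) = 94 \cdot \frac{2869}{205} = \frac{269686}{205}$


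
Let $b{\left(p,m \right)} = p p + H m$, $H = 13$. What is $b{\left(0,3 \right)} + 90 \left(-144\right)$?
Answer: $-12921$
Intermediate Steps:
$b{\left(p,m \right)} = p^{2} + 13 m$ ($b{\left(p,m \right)} = p p + 13 m = p^{2} + 13 m$)
$b{\left(0,3 \right)} + 90 \left(-144\right) = \left(0^{2} + 13 \cdot 3\right) + 90 \left(-144\right) = \left(0 + 39\right) - 12960 = 39 - 12960 = -12921$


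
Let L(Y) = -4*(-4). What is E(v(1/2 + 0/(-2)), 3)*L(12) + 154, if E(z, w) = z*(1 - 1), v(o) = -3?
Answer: 154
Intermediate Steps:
L(Y) = 16
E(z, w) = 0 (E(z, w) = z*0 = 0)
E(v(1/2 + 0/(-2)), 3)*L(12) + 154 = 0*16 + 154 = 0 + 154 = 154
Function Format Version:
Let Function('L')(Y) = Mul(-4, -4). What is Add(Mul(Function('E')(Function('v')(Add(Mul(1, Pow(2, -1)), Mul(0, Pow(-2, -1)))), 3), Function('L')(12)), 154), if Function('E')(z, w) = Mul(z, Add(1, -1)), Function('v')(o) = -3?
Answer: 154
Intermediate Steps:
Function('L')(Y) = 16
Function('E')(z, w) = 0 (Function('E')(z, w) = Mul(z, 0) = 0)
Add(Mul(Function('E')(Function('v')(Add(Mul(1, Pow(2, -1)), Mul(0, Pow(-2, -1)))), 3), Function('L')(12)), 154) = Add(Mul(0, 16), 154) = Add(0, 154) = 154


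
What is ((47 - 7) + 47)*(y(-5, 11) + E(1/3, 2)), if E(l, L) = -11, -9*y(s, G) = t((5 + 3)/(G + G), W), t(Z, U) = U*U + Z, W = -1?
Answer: -10672/11 ≈ -970.18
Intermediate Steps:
t(Z, U) = Z + U² (t(Z, U) = U² + Z = Z + U²)
y(s, G) = -⅑ - 4/(9*G) (y(s, G) = -((5 + 3)/(G + G) + (-1)²)/9 = -(8/((2*G)) + 1)/9 = -(8*(1/(2*G)) + 1)/9 = -(4/G + 1)/9 = -(1 + 4/G)/9 = -⅑ - 4/(9*G))
((47 - 7) + 47)*(y(-5, 11) + E(1/3, 2)) = ((47 - 7) + 47)*((⅑)*(-4 - 1*11)/11 - 11) = (40 + 47)*((⅑)*(1/11)*(-4 - 11) - 11) = 87*((⅑)*(1/11)*(-15) - 11) = 87*(-5/33 - 11) = 87*(-368/33) = -10672/11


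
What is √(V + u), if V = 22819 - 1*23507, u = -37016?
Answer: 2*I*√9426 ≈ 194.18*I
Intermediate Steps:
V = -688 (V = 22819 - 23507 = -688)
√(V + u) = √(-688 - 37016) = √(-37704) = 2*I*√9426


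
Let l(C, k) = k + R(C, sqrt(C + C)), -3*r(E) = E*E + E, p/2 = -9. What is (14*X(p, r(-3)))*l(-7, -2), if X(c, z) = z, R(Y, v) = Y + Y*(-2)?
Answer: -140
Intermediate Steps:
p = -18 (p = 2*(-9) = -18)
r(E) = -E/3 - E**2/3 (r(E) = -(E*E + E)/3 = -(E**2 + E)/3 = -(E + E**2)/3 = -E/3 - E**2/3)
R(Y, v) = -Y (R(Y, v) = Y - 2*Y = -Y)
l(C, k) = k - C
(14*X(p, r(-3)))*l(-7, -2) = (14*(-1/3*(-3)*(1 - 3)))*(-2 - 1*(-7)) = (14*(-1/3*(-3)*(-2)))*(-2 + 7) = (14*(-2))*5 = -28*5 = -140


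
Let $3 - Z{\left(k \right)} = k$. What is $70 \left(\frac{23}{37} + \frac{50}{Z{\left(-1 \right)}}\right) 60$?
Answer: $\frac{2039100}{37} \approx 55111.0$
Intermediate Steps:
$Z{\left(k \right)} = 3 - k$
$70 \left(\frac{23}{37} + \frac{50}{Z{\left(-1 \right)}}\right) 60 = 70 \left(\frac{23}{37} + \frac{50}{3 - -1}\right) 60 = 70 \left(23 \cdot \frac{1}{37} + \frac{50}{3 + 1}\right) 60 = 70 \left(\frac{23}{37} + \frac{50}{4}\right) 60 = 70 \left(\frac{23}{37} + 50 \cdot \frac{1}{4}\right) 60 = 70 \left(\frac{23}{37} + \frac{25}{2}\right) 60 = 70 \cdot \frac{971}{74} \cdot 60 = \frac{33985}{37} \cdot 60 = \frac{2039100}{37}$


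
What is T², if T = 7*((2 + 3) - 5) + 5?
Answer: 25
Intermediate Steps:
T = 5 (T = 7*(5 - 5) + 5 = 7*0 + 5 = 0 + 5 = 5)
T² = 5² = 25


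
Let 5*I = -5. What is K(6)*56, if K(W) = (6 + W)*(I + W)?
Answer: 3360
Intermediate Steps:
I = -1 (I = (⅕)*(-5) = -1)
K(W) = (-1 + W)*(6 + W) (K(W) = (6 + W)*(-1 + W) = (-1 + W)*(6 + W))
K(6)*56 = (-6 + 6² + 5*6)*56 = (-6 + 36 + 30)*56 = 60*56 = 3360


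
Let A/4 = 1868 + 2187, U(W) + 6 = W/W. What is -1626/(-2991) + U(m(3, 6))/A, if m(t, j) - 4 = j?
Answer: 1757251/3234268 ≈ 0.54332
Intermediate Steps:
m(t, j) = 4 + j
U(W) = -5 (U(W) = -6 + W/W = -6 + 1 = -5)
A = 16220 (A = 4*(1868 + 2187) = 4*4055 = 16220)
-1626/(-2991) + U(m(3, 6))/A = -1626/(-2991) - 5/16220 = -1626*(-1/2991) - 5*1/16220 = 542/997 - 1/3244 = 1757251/3234268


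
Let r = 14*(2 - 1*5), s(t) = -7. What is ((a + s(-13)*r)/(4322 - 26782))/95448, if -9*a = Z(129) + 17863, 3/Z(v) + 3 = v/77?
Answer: 5333/6762795840 ≈ 7.8858e-7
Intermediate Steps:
Z(v) = 3/(-3 + v/77)
r = -42 (r = 14*(2 - 5) = 14*(-3) = -42)
a = -607265/306 (a = -(231/(-231 + 129) + 17863)/9 = -(231/(-102) + 17863)/9 = -(231*(-1/102) + 17863)/9 = -(-77/34 + 17863)/9 = -1/9*607265/34 = -607265/306 ≈ -1984.5)
((a + s(-13)*r)/(4322 - 26782))/95448 = ((-607265/306 - 7*(-42))/(4322 - 26782))/95448 = ((-607265/306 + 294)/(-22460))*(1/95448) = -517301/306*(-1/22460)*(1/95448) = (517301/6872760)*(1/95448) = 5333/6762795840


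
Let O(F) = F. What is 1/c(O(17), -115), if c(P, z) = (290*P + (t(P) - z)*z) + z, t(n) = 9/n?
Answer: -17/144005 ≈ -0.00011805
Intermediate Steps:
c(P, z) = z + 290*P + z*(-z + 9/P) (c(P, z) = (290*P + (9/P - z)*z) + z = (290*P + (-z + 9/P)*z) + z = (290*P + z*(-z + 9/P)) + z = z + 290*P + z*(-z + 9/P))
1/c(O(17), -115) = 1/(-115 - 1*(-115)² + 290*17 + 9*(-115)/17) = 1/(-115 - 1*13225 + 4930 + 9*(-115)*(1/17)) = 1/(-115 - 13225 + 4930 - 1035/17) = 1/(-144005/17) = -17/144005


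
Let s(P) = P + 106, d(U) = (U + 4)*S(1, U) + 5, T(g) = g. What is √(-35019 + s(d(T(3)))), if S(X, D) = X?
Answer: I*√34901 ≈ 186.82*I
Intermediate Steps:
d(U) = 9 + U (d(U) = (U + 4)*1 + 5 = (4 + U)*1 + 5 = (4 + U) + 5 = 9 + U)
s(P) = 106 + P
√(-35019 + s(d(T(3)))) = √(-35019 + (106 + (9 + 3))) = √(-35019 + (106 + 12)) = √(-35019 + 118) = √(-34901) = I*√34901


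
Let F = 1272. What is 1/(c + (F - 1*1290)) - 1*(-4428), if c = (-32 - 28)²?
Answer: 15861097/3582 ≈ 4428.0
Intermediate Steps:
c = 3600 (c = (-60)² = 3600)
1/(c + (F - 1*1290)) - 1*(-4428) = 1/(3600 + (1272 - 1*1290)) - 1*(-4428) = 1/(3600 + (1272 - 1290)) + 4428 = 1/(3600 - 18) + 4428 = 1/3582 + 4428 = 15861097/3582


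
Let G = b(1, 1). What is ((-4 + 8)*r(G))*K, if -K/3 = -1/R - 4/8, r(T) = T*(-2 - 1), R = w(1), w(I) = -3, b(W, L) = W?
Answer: -6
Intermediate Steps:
R = -3
G = 1
r(T) = -3*T (r(T) = T*(-3) = -3*T)
K = ½ (K = -3*(-1/(-3) - 4/8) = -3*(-1*(-⅓) - 4*⅛) = -3*(⅓ - ½) = -3*(-⅙) = ½ ≈ 0.50000)
((-4 + 8)*r(G))*K = ((-4 + 8)*(-3*1))*(½) = (4*(-3))*(½) = -12*½ = -6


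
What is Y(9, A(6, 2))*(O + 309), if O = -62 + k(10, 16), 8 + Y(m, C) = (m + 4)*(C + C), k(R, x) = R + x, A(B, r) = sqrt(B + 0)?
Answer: -2184 + 7098*sqrt(6) ≈ 15202.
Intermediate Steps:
A(B, r) = sqrt(B)
Y(m, C) = -8 + 2*C*(4 + m) (Y(m, C) = -8 + (m + 4)*(C + C) = -8 + (4 + m)*(2*C) = -8 + 2*C*(4 + m))
O = -36 (O = -62 + (10 + 16) = -62 + 26 = -36)
Y(9, A(6, 2))*(O + 309) = (-8 + 8*sqrt(6) + 2*sqrt(6)*9)*(-36 + 309) = (-8 + 8*sqrt(6) + 18*sqrt(6))*273 = (-8 + 26*sqrt(6))*273 = -2184 + 7098*sqrt(6)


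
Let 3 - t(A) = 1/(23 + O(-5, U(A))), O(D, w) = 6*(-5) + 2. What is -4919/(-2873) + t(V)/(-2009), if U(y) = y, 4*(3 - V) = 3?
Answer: 49365387/28859285 ≈ 1.7106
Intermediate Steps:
V = 9/4 (V = 3 - 1/4*3 = 3 - 3/4 = 9/4 ≈ 2.2500)
O(D, w) = -28 (O(D, w) = -30 + 2 = -28)
t(A) = 16/5 (t(A) = 3 - 1/(23 - 28) = 3 - 1/(-5) = 3 - 1*(-1/5) = 3 + 1/5 = 16/5)
-4919/(-2873) + t(V)/(-2009) = -4919/(-2873) + (16/5)/(-2009) = -4919*(-1/2873) + (16/5)*(-1/2009) = 4919/2873 - 16/10045 = 49365387/28859285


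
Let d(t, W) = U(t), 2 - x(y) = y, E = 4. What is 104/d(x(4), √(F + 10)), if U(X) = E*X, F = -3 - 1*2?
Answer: -13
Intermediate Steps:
F = -5 (F = -3 - 2 = -5)
U(X) = 4*X
x(y) = 2 - y
d(t, W) = 4*t
104/d(x(4), √(F + 10)) = 104/((4*(2 - 1*4))) = 104/((4*(2 - 4))) = 104/((4*(-2))) = 104/(-8) = 104*(-⅛) = -13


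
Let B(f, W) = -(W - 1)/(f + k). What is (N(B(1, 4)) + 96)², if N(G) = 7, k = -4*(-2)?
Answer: 10609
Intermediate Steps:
k = 8
B(f, W) = -(-1 + W)/(8 + f) (B(f, W) = -(W - 1)/(f + 8) = -(-1 + W)/(8 + f))
(N(B(1, 4)) + 96)² = (7 + 96)² = 103² = 10609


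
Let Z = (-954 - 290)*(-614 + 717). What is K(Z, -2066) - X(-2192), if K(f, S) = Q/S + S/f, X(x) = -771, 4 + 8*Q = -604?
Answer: 51028418835/66180178 ≈ 771.05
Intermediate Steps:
Q = -76 (Q = -½ + (⅛)*(-604) = -½ - 151/2 = -76)
Z = -128132 (Z = -1244*103 = -128132)
K(f, S) = -76/S + S/f
K(Z, -2066) - X(-2192) = (-76/(-2066) - 2066/(-128132)) - 1*(-771) = (-76*(-1/2066) - 2066*(-1/128132)) + 771 = (38/1033 + 1033/64066) + 771 = 3501597/66180178 + 771 = 51028418835/66180178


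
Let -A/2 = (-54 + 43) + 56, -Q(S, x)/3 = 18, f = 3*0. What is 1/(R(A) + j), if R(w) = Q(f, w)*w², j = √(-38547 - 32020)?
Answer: -437400/191318830567 - I*√70567/191318830567 ≈ -2.2862e-6 - 1.3885e-9*I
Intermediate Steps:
f = 0
Q(S, x) = -54 (Q(S, x) = -3*18 = -54)
j = I*√70567 (j = √(-70567) = I*√70567 ≈ 265.64*I)
A = -90 (A = -2*((-54 + 43) + 56) = -2*(-11 + 56) = -2*45 = -90)
R(w) = -54*w²
1/(R(A) + j) = 1/(-54*(-90)² + I*√70567) = 1/(-54*8100 + I*√70567) = 1/(-437400 + I*√70567)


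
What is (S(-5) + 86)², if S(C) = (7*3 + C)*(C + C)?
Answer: 5476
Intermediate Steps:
S(C) = 2*C*(21 + C) (S(C) = (21 + C)*(2*C) = 2*C*(21 + C))
(S(-5) + 86)² = (2*(-5)*(21 - 5) + 86)² = (2*(-5)*16 + 86)² = (-160 + 86)² = (-74)² = 5476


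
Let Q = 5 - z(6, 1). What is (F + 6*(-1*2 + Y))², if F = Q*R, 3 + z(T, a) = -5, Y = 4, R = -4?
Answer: 1600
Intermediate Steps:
z(T, a) = -8 (z(T, a) = -3 - 5 = -8)
Q = 13 (Q = 5 - 1*(-8) = 5 + 8 = 13)
F = -52 (F = 13*(-4) = -52)
(F + 6*(-1*2 + Y))² = (-52 + 6*(-1*2 + 4))² = (-52 + 6*(-2 + 4))² = (-52 + 6*2)² = (-52 + 12)² = (-40)² = 1600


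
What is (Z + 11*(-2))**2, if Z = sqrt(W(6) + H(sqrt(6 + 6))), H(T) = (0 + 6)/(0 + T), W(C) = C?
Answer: (22 - sqrt(6 + sqrt(3)))**2 ≈ 369.38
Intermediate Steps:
H(T) = 6/T
Z = sqrt(6 + sqrt(3)) (Z = sqrt(6 + 6/(sqrt(6 + 6))) = sqrt(6 + 6/(sqrt(12))) = sqrt(6 + 6/((2*sqrt(3)))) = sqrt(6 + 6*(sqrt(3)/6)) = sqrt(6 + sqrt(3)) ≈ 2.7807)
(Z + 11*(-2))**2 = (sqrt(6 + sqrt(3)) + 11*(-2))**2 = (sqrt(6 + sqrt(3)) - 22)**2 = (-22 + sqrt(6 + sqrt(3)))**2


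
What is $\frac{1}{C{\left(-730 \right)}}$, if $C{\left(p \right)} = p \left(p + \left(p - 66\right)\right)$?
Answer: $\frac{1}{1113980} \approx 8.9768 \cdot 10^{-7}$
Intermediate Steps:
$C{\left(p \right)} = p \left(-66 + 2 p\right)$ ($C{\left(p \right)} = p \left(p + \left(-66 + p\right)\right) = p \left(-66 + 2 p\right)$)
$\frac{1}{C{\left(-730 \right)}} = \frac{1}{2 \left(-730\right) \left(-33 - 730\right)} = \frac{1}{2 \left(-730\right) \left(-763\right)} = \frac{1}{1113980}$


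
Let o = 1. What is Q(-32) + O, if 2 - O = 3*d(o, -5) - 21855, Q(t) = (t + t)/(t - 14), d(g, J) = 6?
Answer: 502329/23 ≈ 21840.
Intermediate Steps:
Q(t) = 2*t/(-14 + t) (Q(t) = (2*t)/(-14 + t) = 2*t/(-14 + t))
O = 21839 (O = 2 - (3*6 - 21855) = 2 - (18 - 21855) = 2 - 1*(-21837) = 2 + 21837 = 21839)
Q(-32) + O = 2*(-32)/(-14 - 32) + 21839 = 2*(-32)/(-46) + 21839 = 2*(-32)*(-1/46) + 21839 = 32/23 + 21839 = 502329/23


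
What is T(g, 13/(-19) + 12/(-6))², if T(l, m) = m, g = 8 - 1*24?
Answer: 2601/361 ≈ 7.2050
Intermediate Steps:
g = -16 (g = 8 - 24 = -16)
T(g, 13/(-19) + 12/(-6))² = (13/(-19) + 12/(-6))² = (13*(-1/19) + 12*(-⅙))² = (-13/19 - 2)² = (-51/19)² = 2601/361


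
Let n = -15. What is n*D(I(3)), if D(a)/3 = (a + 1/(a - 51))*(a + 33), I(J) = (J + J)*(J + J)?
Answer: -111573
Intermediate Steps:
I(J) = 4*J**2 (I(J) = (2*J)*(2*J) = 4*J**2)
D(a) = 3*(33 + a)*(a + 1/(-51 + a)) (D(a) = 3*((a + 1/(a - 51))*(a + 33)) = 3*((a + 1/(-51 + a))*(33 + a)) = 3*((33 + a)*(a + 1/(-51 + a))) = 3*(33 + a)*(a + 1/(-51 + a)))
n*D(I(3)) = -45*(33 + (4*3**2)**3 - 6728*3**2 - 18*(4*3**2)**2)/(-51 + 4*3**2) = -45*(33 + (4*9)**3 - 6728*9 - 18*(4*9)**2)/(-51 + 4*9) = -45*(33 + 36**3 - 1682*36 - 18*36**2)/(-51 + 36) = -45*(33 + 46656 - 60552 - 18*1296)/(-15) = -45*(-1)*(33 + 46656 - 60552 - 23328)/15 = -45*(-1)*(-37191)/15 = -15*37191/5 = -111573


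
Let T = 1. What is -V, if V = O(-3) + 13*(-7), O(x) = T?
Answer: 90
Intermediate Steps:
O(x) = 1
V = -90 (V = 1 + 13*(-7) = 1 - 91 = -90)
-V = -1*(-90) = 90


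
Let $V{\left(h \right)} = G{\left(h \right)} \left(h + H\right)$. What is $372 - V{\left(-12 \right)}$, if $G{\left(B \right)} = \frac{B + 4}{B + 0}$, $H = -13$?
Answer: $\frac{1166}{3} \approx 388.67$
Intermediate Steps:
$G{\left(B \right)} = \frac{4 + B}{B}$
$V{\left(h \right)} = \frac{\left(-13 + h\right) \left(4 + h\right)}{h}$ ($V{\left(h \right)} = \frac{4 + h}{h} \left(h - 13\right) = \frac{4 + h}{h} \left(-13 + h\right) = \frac{\left(-13 + h\right) \left(4 + h\right)}{h}$)
$372 - V{\left(-12 \right)} = 372 - \left(-9 - 12 - \frac{52}{-12}\right) = 372 - \left(-9 - 12 - - \frac{13}{3}\right) = 372 - \left(-9 - 12 + \frac{13}{3}\right) = 372 - - \frac{50}{3} = 372 + \frac{50}{3} = \frac{1166}{3}$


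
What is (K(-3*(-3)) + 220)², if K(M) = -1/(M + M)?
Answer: 15673681/324 ≈ 48376.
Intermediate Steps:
K(M) = -1/(2*M)
(K(-3*(-3)) + 220)² = (-1/(2*((-3*(-3)))) + 220)² = (-½/9 + 220)² = (-½*⅑ + 220)² = (-1/18 + 220)² = (3959/18)² = 15673681/324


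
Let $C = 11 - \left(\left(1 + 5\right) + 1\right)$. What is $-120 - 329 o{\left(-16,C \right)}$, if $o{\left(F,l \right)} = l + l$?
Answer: $-2752$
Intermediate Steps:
$C = 4$ ($C = 11 - \left(6 + 1\right) = 11 - 7 = 4$)
$o{\left(F,l \right)} = 2 l$
$-120 - 329 o{\left(-16,C \right)} = -120 - 329 \cdot 2 \cdot 4 = -120 - 2632 = -2752$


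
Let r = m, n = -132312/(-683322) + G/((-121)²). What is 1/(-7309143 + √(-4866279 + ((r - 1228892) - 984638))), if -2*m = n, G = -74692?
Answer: -4062469352067027/29693173362377901071350 - 121*I*√1344436942158979595229/89079520087133703214050 ≈ -1.3681e-7 - 4.9806e-11*I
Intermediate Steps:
n = -8183584472/1667419567 (n = -132312/(-683322) - 74692/((-121)²) = -132312*(-1/683322) - 74692/14641 = 22052/113887 - 74692*1/14641 = 22052/113887 - 74692/14641 = -8183584472/1667419567 ≈ -4.9079)
m = 4091792236/1667419567 (m = -½*(-8183584472/1667419567) = 4091792236/1667419567 ≈ 2.4540)
r = 4091792236/1667419567 ≈ 2.4540
1/(-7309143 + √(-4866279 + ((r - 1228892) - 984638))) = 1/(-7309143 + √(-4866279 + ((4091792236/1667419567 - 1228892) - 984638))) = 1/(-7309143 + √(-4866279 + (-2049074474737528/1667419567 - 984638))) = 1/(-7309143 + √(-4866279 - 3690879142349274/1667419567)) = 1/(-7309143 + √(-11805007965430467/1667419567)) = 1/(-7309143 + I*√1344436942158979595229/13780327)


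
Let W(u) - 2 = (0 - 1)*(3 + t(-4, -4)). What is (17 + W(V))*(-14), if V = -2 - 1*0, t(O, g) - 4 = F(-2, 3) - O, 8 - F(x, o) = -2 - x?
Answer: 0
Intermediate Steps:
F(x, o) = 10 + x (F(x, o) = 8 - (-2 - x) = 8 + (2 + x) = 10 + x)
t(O, g) = 12 - O (t(O, g) = 4 + ((10 - 2) - O) = 4 + (8 - O) = 12 - O)
V = -2 (V = -2 + 0 = -2)
W(u) = -17 (W(u) = 2 + (0 - 1)*(3 + (12 - 1*(-4))) = 2 - (3 + (12 + 4)) = 2 - (3 + 16) = 2 - 1*19 = 2 - 19 = -17)
(17 + W(V))*(-14) = (17 - 17)*(-14) = 0*(-14) = 0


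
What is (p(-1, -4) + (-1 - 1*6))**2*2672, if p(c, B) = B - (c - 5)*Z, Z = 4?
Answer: 451568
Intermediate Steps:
p(c, B) = 20 + B - 4*c (p(c, B) = B - (c - 5)*4 = B - (-5 + c)*4 = B - (-20 + 4*c) = B + (20 - 4*c) = 20 + B - 4*c)
(p(-1, -4) + (-1 - 1*6))**2*2672 = ((20 - 4 - 4*(-1)) + (-1 - 1*6))**2*2672 = ((20 - 4 + 4) + (-1 - 6))**2*2672 = (20 - 7)**2*2672 = 13**2*2672 = 169*2672 = 451568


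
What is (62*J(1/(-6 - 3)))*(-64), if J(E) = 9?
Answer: -35712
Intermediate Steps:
(62*J(1/(-6 - 3)))*(-64) = (62*9)*(-64) = 558*(-64) = -35712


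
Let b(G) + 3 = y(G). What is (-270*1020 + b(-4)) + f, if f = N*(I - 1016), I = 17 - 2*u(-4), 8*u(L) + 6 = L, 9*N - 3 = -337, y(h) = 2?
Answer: -2145778/9 ≈ -2.3842e+5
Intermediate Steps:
b(G) = -1 (b(G) = -3 + 2 = -1)
N = -334/9 (N = ⅓ + (⅑)*(-337) = ⅓ - 337/9 = -334/9 ≈ -37.111)
u(L) = -¾ + L/8
I = 39/2 (I = 17 - 2*(-¾ + (⅛)*(-4)) = 17 - 2*(-¾ - ½) = 17 - 2*(-5/4) = 17 + 5/2 = 39/2 ≈ 19.500)
f = 332831/9 (f = -334*(39/2 - 1016)/9 = -334/9*(-1993/2) = 332831/9 ≈ 36981.)
(-270*1020 + b(-4)) + f = (-270*1020 - 1) + 332831/9 = (-275400 - 1) + 332831/9 = -275401 + 332831/9 = -2145778/9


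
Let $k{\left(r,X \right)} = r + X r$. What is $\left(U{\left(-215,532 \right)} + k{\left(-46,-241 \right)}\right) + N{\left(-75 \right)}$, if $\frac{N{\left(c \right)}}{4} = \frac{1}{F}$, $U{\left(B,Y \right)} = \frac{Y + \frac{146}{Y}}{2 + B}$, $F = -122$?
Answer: $\frac{12715671173}{1152046} \approx 11037.0$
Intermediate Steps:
$U{\left(B,Y \right)} = \frac{Y + \frac{146}{Y}}{2 + B}$
$N{\left(c \right)} = - \frac{2}{61}$ ($N{\left(c \right)} = \frac{4}{-122} = 4 \left(- \frac{1}{122}\right) = - \frac{2}{61}$)
$\left(U{\left(-215,532 \right)} + k{\left(-46,-241 \right)}\right) + N{\left(-75 \right)} = \left(\frac{146 + 532^{2}}{532 \left(2 - 215\right)} - 46 \left(1 - 241\right)\right) - \frac{2}{61} = \left(\frac{146 + 283024}{532 \left(-213\right)} - -11040\right) - \frac{2}{61} = \left(\frac{1}{532} \left(- \frac{1}{213}\right) 283170 + 11040\right) - \frac{2}{61} = \left(- \frac{47195}{18886} + 11040\right) - \frac{2}{61} = \frac{208454245}{18886} - \frac{2}{61} = \frac{12715671173}{1152046}$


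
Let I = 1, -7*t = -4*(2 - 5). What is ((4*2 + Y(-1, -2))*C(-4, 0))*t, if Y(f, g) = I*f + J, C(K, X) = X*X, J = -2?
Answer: 0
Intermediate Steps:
t = -12/7 (t = -(-4)*(2 - 5)/7 = -(-4)*(-3)/7 = -1/7*12 = -12/7 ≈ -1.7143)
C(K, X) = X**2
Y(f, g) = -2 + f (Y(f, g) = 1*f - 2 = f - 2 = -2 + f)
((4*2 + Y(-1, -2))*C(-4, 0))*t = ((4*2 + (-2 - 1))*0**2)*(-12/7) = ((8 - 3)*0)*(-12/7) = (5*0)*(-12/7) = 0*(-12/7) = 0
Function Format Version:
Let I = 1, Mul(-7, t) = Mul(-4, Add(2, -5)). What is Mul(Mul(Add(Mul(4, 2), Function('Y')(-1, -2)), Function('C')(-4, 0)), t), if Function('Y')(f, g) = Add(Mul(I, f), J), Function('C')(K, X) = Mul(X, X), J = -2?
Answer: 0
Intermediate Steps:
t = Rational(-12, 7) (t = Mul(Rational(-1, 7), Mul(-4, Add(2, -5))) = Mul(Rational(-1, 7), Mul(-4, -3)) = Mul(Rational(-1, 7), 12) = Rational(-12, 7) ≈ -1.7143)
Function('C')(K, X) = Pow(X, 2)
Function('Y')(f, g) = Add(-2, f) (Function('Y')(f, g) = Add(Mul(1, f), -2) = Add(f, -2) = Add(-2, f))
Mul(Mul(Add(Mul(4, 2), Function('Y')(-1, -2)), Function('C')(-4, 0)), t) = Mul(Mul(Add(Mul(4, 2), Add(-2, -1)), Pow(0, 2)), Rational(-12, 7)) = Mul(Mul(Add(8, -3), 0), Rational(-12, 7)) = Mul(Mul(5, 0), Rational(-12, 7)) = Mul(0, Rational(-12, 7)) = 0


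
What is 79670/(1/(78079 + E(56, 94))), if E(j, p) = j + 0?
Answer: 6225015450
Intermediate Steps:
E(j, p) = j
79670/(1/(78079 + E(56, 94))) = 79670/(1/(78079 + 56)) = 79670/(1/78135) = 79670*78135 = 6225015450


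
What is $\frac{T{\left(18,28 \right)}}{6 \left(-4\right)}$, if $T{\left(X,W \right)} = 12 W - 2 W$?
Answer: $- \frac{35}{3} \approx -11.667$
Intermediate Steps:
$T{\left(X,W \right)} = 10 W$
$\frac{T{\left(18,28 \right)}}{6 \left(-4\right)} = \frac{10 \cdot 28}{6 \left(-4\right)} = \frac{280}{-24} = 280 \left(- \frac{1}{24}\right) = - \frac{35}{3}$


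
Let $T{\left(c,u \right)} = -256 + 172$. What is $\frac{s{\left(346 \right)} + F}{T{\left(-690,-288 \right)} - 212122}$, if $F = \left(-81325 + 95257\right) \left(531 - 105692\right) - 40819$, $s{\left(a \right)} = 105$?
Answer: $\frac{732571883}{106103} \approx 6904.3$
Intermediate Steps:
$T{\left(c,u \right)} = -84$
$F = -1465143871$ ($F = 13932 \left(-105161\right) - 40819 = -1465103052 - 40819 = -1465143871$)
$\frac{s{\left(346 \right)} + F}{T{\left(-690,-288 \right)} - 212122} = \frac{105 - 1465143871}{-84 - 212122} = - \frac{1465143766}{-212206} = \left(-1465143766\right) \left(- \frac{1}{212206}\right) = \frac{732571883}{106103}$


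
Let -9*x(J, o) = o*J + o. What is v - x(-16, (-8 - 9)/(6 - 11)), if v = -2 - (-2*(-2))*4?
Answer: -71/3 ≈ -23.667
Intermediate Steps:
x(J, o) = -o/9 - J*o/9 (x(J, o) = -(o*J + o)/9 = -(J*o + o)/9 = -(o + J*o)/9 = -o/9 - J*o/9)
v = -18 (v = -2 - 4*4 = -2 - 1*16 = -2 - 16 = -18)
v - x(-16, (-8 - 9)/(6 - 11)) = -18 - (-1)*(-8 - 9)/(6 - 11)*(1 - 16)/9 = -18 - (-1)*(-17/(-5))*(-15)/9 = -18 - (-1)*(-17*(-⅕))*(-15)/9 = -18 - (-1)*17*(-15)/(9*5) = -18 - 1*17/3 = -18 - 17/3 = -71/3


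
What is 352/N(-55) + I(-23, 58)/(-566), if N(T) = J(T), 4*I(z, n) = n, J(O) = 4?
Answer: 99587/1132 ≈ 87.974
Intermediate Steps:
I(z, n) = n/4
N(T) = 4
352/N(-55) + I(-23, 58)/(-566) = 352/4 + ((1/4)*58)/(-566) = 352*(1/4) + (29/2)*(-1/566) = 88 - 29/1132 = 99587/1132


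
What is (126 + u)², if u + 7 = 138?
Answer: 66049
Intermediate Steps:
u = 131 (u = -7 + 138 = 131)
(126 + u)² = (126 + 131)² = 257² = 66049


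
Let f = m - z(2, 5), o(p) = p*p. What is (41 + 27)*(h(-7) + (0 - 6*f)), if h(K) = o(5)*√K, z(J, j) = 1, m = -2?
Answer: 1224 + 1700*I*√7 ≈ 1224.0 + 4497.8*I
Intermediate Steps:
o(p) = p²
f = -3 (f = -2 - 1*1 = -2 - 1 = -3)
h(K) = 25*√K (h(K) = 5²*√K = 25*√K)
(41 + 27)*(h(-7) + (0 - 6*f)) = (41 + 27)*(25*√(-7) + (0 - 6*(-3))) = 68*(25*(I*√7) + (0 + 18)) = 68*(25*I*√7 + 18) = 68*(18 + 25*I*√7) = 1224 + 1700*I*√7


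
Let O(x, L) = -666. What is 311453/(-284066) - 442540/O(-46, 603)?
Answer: 62751569971/94593978 ≈ 663.38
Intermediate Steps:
311453/(-284066) - 442540/O(-46, 603) = 311453/(-284066) - 442540/(-666) = 311453*(-1/284066) - 442540*(-1/666) = -311453/284066 + 221270/333 = 62751569971/94593978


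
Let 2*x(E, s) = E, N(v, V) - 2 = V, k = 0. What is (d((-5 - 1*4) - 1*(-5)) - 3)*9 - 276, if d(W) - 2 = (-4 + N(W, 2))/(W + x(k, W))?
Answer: -285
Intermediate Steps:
N(v, V) = 2 + V
x(E, s) = E/2
d(W) = 2 (d(W) = 2 + (-4 + (2 + 2))/(W + (1/2)*0) = 2 + (-4 + 4)/(W + 0) = 2 + 0/W = 2 + 0 = 2)
(d((-5 - 1*4) - 1*(-5)) - 3)*9 - 276 = (2 - 3)*9 - 276 = -1*9 - 276 = -9 - 276 = -285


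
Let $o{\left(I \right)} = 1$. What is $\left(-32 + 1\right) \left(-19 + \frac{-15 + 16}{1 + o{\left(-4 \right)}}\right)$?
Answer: $\frac{1147}{2} \approx 573.5$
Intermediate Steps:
$\left(-32 + 1\right) \left(-19 + \frac{-15 + 16}{1 + o{\left(-4 \right)}}\right) = \left(-32 + 1\right) \left(-19 + \frac{-15 + 16}{1 + 1}\right) = - 31 \left(-19 + 1 \cdot \frac{1}{2}\right) = - 31 \left(-19 + \frac{1}{2}\right) = \left(-31\right) \left(- \frac{37}{2}\right) = \frac{1147}{2}$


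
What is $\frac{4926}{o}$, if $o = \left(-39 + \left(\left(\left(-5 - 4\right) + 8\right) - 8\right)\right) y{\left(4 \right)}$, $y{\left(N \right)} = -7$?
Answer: $\frac{821}{56} \approx 14.661$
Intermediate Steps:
$o = 336$ ($o = \left(-39 + \left(\left(\left(-5 - 4\right) + 8\right) - 8\right)\right) \left(-7\right) = \left(-39 + \left(\left(-9 + 8\right) - 8\right)\right) \left(-7\right) = \left(-39 - 9\right) \left(-7\right) = \left(-48\right) \left(-7\right) = 336$)
$\frac{4926}{o} = \frac{4926}{336} = 4926 \cdot \frac{1}{336} = \frac{821}{56}$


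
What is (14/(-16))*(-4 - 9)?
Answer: 91/8 ≈ 11.375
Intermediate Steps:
(14/(-16))*(-4 - 9) = (14*(-1/16))*(-13) = -7/8*(-13) = 91/8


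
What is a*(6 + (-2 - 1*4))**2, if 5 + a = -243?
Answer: 0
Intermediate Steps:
a = -248 (a = -5 - 243 = -248)
a*(6 + (-2 - 1*4))**2 = -248*(6 + (-2 - 1*4))**2 = -248*(6 + (-2 - 4))**2 = -248*(6 - 6)**2 = -248*0**2 = -248*0 = 0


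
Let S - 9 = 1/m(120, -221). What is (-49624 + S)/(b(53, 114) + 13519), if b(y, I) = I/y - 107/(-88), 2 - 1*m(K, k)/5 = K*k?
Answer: -1704807343052/464638321255 ≈ -3.6691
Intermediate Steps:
m(K, k) = 10 - 5*K*k
b(y, I) = 107/88 + I/y (b(y, I) = I/y - 107*(-1/88) = I/y + 107/88 = 107/88 + I/y)
S = 1193491/132610 (S = 9 + 1/(10 - 5*120*(-221)) = 9 + 1/(10 + 132600) = 9 + 1/132610 = 1193491/132610 ≈ 9.0000)
(-49624 + S)/(b(53, 114) + 13519) = (-49624 + 1193491/132610)/((107/88 + 114/53) + 13519) = -6579445149/(132610*((107/88 + 114*(1/53)) + 13519)) = -6579445149/(132610*((107/88 + 114/53) + 13519)) = -6579445149/(132610*(15703/4664 + 13519)) = -6579445149/(132610*63068319/4664) = -6579445149/132610*4664/63068319 = -1704807343052/464638321255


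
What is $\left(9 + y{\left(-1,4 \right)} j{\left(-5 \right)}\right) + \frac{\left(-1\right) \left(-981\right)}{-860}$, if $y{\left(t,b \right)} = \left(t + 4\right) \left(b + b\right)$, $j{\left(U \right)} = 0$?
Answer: $\frac{6759}{860} \approx 7.8593$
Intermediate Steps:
$y{\left(t,b \right)} = 2 b \left(4 + t\right)$ ($y{\left(t,b \right)} = \left(4 + t\right) 2 b = 2 b \left(4 + t\right)$)
$\left(9 + y{\left(-1,4 \right)} j{\left(-5 \right)}\right) + \frac{\left(-1\right) \left(-981\right)}{-860} = \left(9 + 2 \cdot 4 \left(4 - 1\right) 0\right) + \frac{\left(-1\right) \left(-981\right)}{-860} = \left(9 + 2 \cdot 4 \cdot 3 \cdot 0\right) + 981 \left(- \frac{1}{860}\right) = \left(9 + 24 \cdot 0\right) - \frac{981}{860} = \left(9 + 0\right) - \frac{981}{860} = 9 - \frac{981}{860} = \frac{6759}{860}$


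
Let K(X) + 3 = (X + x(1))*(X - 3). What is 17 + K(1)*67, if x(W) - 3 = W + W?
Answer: -988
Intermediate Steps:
x(W) = 3 + 2*W (x(W) = 3 + (W + W) = 3 + 2*W)
K(X) = -3 + (-3 + X)*(5 + X) (K(X) = -3 + (X + (3 + 2*1))*(X - 3) = -3 + (X + (3 + 2))*(-3 + X) = -3 + (X + 5)*(-3 + X) = -3 + (5 + X)*(-3 + X) = -3 + (-3 + X)*(5 + X))
17 + K(1)*67 = 17 + (-18 + 1² + 2*1)*67 = 17 + (-18 + 1 + 2)*67 = 17 - 15*67 = 17 - 1005 = -988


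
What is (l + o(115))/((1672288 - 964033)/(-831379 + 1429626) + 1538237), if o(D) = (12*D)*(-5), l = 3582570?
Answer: 1069566925245/460123189397 ≈ 2.3245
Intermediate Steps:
o(D) = -60*D
(l + o(115))/((1672288 - 964033)/(-831379 + 1429626) + 1538237) = (3582570 - 60*115)/((1672288 - 964033)/(-831379 + 1429626) + 1538237) = (3582570 - 6900)/(708255/598247 + 1538237) = 3575670/(708255*(1/598247) + 1538237) = 3575670/(708255/598247 + 1538237) = 3575670/(920246378794/598247) = 3575670*(598247/920246378794) = 1069566925245/460123189397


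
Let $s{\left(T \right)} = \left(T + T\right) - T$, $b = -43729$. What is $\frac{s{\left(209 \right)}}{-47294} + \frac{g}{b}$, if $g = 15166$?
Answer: $- \frac{726400165}{2068119326} \approx -0.35124$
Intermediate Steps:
$s{\left(T \right)} = T$ ($s{\left(T \right)} = 2 T - T = T$)
$\frac{s{\left(209 \right)}}{-47294} + \frac{g}{b} = \frac{209}{-47294} + \frac{15166}{-43729} = 209 \left(- \frac{1}{47294}\right) + 15166 \left(- \frac{1}{43729}\right) = - \frac{209}{47294} - \frac{15166}{43729} = - \frac{726400165}{2068119326}$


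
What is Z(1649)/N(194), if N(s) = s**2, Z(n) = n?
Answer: 17/388 ≈ 0.043814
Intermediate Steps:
Z(1649)/N(194) = 1649/(194**2) = 1649/37636 = 1649*(1/37636) = 17/388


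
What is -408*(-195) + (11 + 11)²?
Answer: 80044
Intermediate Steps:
-408*(-195) + (11 + 11)² = 79560 + 22² = 79560 + 484 = 80044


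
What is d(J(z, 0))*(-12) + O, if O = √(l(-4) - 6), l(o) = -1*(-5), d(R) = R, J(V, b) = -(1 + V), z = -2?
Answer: -12 + I ≈ -12.0 + 1.0*I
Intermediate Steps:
J(V, b) = -1 - V
l(o) = 5
O = I (O = √(5 - 6) = √(-1) = I ≈ 1.0*I)
d(J(z, 0))*(-12) + O = (-1 - 1*(-2))*(-12) + I = (-1 + 2)*(-12) + I = 1*(-12) + I = -12 + I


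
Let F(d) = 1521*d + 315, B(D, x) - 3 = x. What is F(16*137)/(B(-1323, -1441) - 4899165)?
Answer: -3334347/4900603 ≈ -0.68040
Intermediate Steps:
B(D, x) = 3 + x
F(d) = 315 + 1521*d
F(16*137)/(B(-1323, -1441) - 4899165) = (315 + 1521*(16*137))/((3 - 1441) - 4899165) = (315 + 1521*2192)/(-1438 - 4899165) = (315 + 3334032)/(-4900603) = 3334347*(-1/4900603) = -3334347/4900603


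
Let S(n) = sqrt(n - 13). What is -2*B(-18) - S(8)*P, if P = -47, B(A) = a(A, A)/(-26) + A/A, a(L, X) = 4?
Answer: -22/13 + 47*I*sqrt(5) ≈ -1.6923 + 105.1*I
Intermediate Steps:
B(A) = 11/13 (B(A) = 4/(-26) + A/A = 4*(-1/26) + 1 = -2/13 + 1 = 11/13)
S(n) = sqrt(-13 + n)
-2*B(-18) - S(8)*P = -2*11/13 - sqrt(-13 + 8)*(-47) = -22/13 - sqrt(-5)*(-47) = -22/13 - I*sqrt(5)*(-47) = -22/13 - (-47)*I*sqrt(5) = -22/13 + 47*I*sqrt(5)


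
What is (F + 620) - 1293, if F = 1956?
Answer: 1283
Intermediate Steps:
(F + 620) - 1293 = (1956 + 620) - 1293 = 2576 - 1293 = 1283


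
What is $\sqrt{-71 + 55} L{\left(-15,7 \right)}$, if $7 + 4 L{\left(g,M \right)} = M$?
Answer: $0$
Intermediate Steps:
$L{\left(g,M \right)} = - \frac{7}{4} + \frac{M}{4}$
$\sqrt{-71 + 55} L{\left(-15,7 \right)} = \sqrt{-71 + 55} \left(- \frac{7}{4} + \frac{1}{4} \cdot 7\right) = \sqrt{-16} \left(- \frac{7}{4} + \frac{7}{4}\right) = 4 i 0 = 0$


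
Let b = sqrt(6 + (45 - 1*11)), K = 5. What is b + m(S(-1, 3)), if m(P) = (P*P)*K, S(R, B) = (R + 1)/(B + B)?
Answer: 2*sqrt(10) ≈ 6.3246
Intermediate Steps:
S(R, B) = (1 + R)/(2*B) (S(R, B) = (1 + R)/((2*B)) = (1 + R)*(1/(2*B)) = (1 + R)/(2*B))
m(P) = 5*P**2 (m(P) = (P*P)*5 = P**2*5 = 5*P**2)
b = 2*sqrt(10) (b = sqrt(6 + (45 - 11)) = sqrt(6 + 34) = sqrt(40) = 2*sqrt(10) ≈ 6.3246)
b + m(S(-1, 3)) = 2*sqrt(10) + 5*((1/2)*(1 - 1)/3)**2 = 2*sqrt(10) + 5*((1/2)*(1/3)*0)**2 = 2*sqrt(10) + 5*0**2 = 2*sqrt(10) + 5*0 = 2*sqrt(10) + 0 = 2*sqrt(10)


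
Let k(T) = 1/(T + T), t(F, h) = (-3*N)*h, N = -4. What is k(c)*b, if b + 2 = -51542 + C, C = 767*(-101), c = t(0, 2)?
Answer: -129011/48 ≈ -2687.7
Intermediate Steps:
t(F, h) = 12*h (t(F, h) = (-3*(-4))*h = 12*h)
c = 24 (c = 12*2 = 24)
C = -77467
k(T) = 1/(2*T)
b = -129011 (b = -2 + (-51542 - 77467) = -2 - 129009 = -129011)
k(c)*b = ((½)/24)*(-129011) = ((½)*(1/24))*(-129011) = (1/48)*(-129011) = -129011/48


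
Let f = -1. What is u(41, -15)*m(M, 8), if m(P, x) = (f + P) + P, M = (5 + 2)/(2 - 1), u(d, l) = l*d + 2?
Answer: -7969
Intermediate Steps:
u(d, l) = 2 + d*l (u(d, l) = d*l + 2 = 2 + d*l)
M = 7 (M = 7/1 = 7*1 = 7)
m(P, x) = -1 + 2*P (m(P, x) = (-1 + P) + P = -1 + 2*P)
u(41, -15)*m(M, 8) = (2 + 41*(-15))*(-1 + 2*7) = (2 - 615)*(-1 + 14) = -613*13 = -7969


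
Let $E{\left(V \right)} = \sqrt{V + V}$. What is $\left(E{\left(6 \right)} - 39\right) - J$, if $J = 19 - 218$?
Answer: $160 + 2 \sqrt{3} \approx 163.46$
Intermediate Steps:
$E{\left(V \right)} = \sqrt{2} \sqrt{V}$ ($E{\left(V \right)} = \sqrt{2 V} = \sqrt{2} \sqrt{V}$)
$J = -199$
$\left(E{\left(6 \right)} - 39\right) - J = \left(\sqrt{2} \sqrt{6} - 39\right) - -199 = \left(2 \sqrt{3} - 39\right) + 199 = \left(-39 + 2 \sqrt{3}\right) + 199 = 160 + 2 \sqrt{3}$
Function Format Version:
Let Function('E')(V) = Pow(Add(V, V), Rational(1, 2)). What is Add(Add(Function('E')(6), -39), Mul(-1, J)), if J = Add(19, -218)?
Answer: Add(160, Mul(2, Pow(3, Rational(1, 2)))) ≈ 163.46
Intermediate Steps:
Function('E')(V) = Mul(Pow(2, Rational(1, 2)), Pow(V, Rational(1, 2))) (Function('E')(V) = Pow(Mul(2, V), Rational(1, 2)) = Mul(Pow(2, Rational(1, 2)), Pow(V, Rational(1, 2))))
J = -199
Add(Add(Function('E')(6), -39), Mul(-1, J)) = Add(Add(Mul(Pow(2, Rational(1, 2)), Pow(6, Rational(1, 2))), -39), Mul(-1, -199)) = Add(Add(Mul(2, Pow(3, Rational(1, 2))), -39), 199) = Add(Add(-39, Mul(2, Pow(3, Rational(1, 2)))), 199) = Add(160, Mul(2, Pow(3, Rational(1, 2))))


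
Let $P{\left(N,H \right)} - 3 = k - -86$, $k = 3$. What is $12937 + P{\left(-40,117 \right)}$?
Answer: $13029$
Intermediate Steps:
$P{\left(N,H \right)} = 92$ ($P{\left(N,H \right)} = 3 + \left(3 - -86\right) = 3 + \left(3 + 86\right) = 3 + 89 = 92$)
$12937 + P{\left(-40,117 \right)} = 12937 + 92 = 13029$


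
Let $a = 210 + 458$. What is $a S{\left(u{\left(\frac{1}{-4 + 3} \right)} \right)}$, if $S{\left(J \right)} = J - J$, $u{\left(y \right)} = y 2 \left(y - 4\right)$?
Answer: $0$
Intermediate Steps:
$u{\left(y \right)} = 2 y \left(-4 + y\right)$
$S{\left(J \right)} = 0$
$a = 668$
$a S{\left(u{\left(\frac{1}{-4 + 3} \right)} \right)} = 668 \cdot 0 = 0$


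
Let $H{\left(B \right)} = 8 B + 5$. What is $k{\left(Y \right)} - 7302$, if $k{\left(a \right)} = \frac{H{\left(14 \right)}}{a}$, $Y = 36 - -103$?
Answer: $- \frac{1014861}{139} \approx -7301.2$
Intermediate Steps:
$H{\left(B \right)} = 5 + 8 B$
$Y = 139$ ($Y = 36 + \left(72 + 31\right) = 36 + 103 = 139$)
$k{\left(a \right)} = \frac{117}{a}$ ($k{\left(a \right)} = \frac{5 + 8 \cdot 14}{a} = \frac{5 + 112}{a} = \frac{117}{a}$)
$k{\left(Y \right)} - 7302 = \frac{117}{139} - 7302 = - \frac{1014861}{139}$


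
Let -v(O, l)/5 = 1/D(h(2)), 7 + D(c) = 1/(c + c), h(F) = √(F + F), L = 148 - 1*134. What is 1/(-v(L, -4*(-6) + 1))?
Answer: -27/20 ≈ -1.3500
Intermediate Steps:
L = 14 (L = 148 - 134 = 14)
h(F) = √2*√F (h(F) = √(2*F) = √2*√F)
D(c) = -7 + 1/(2*c) (D(c) = -7 + 1/(c + c) = -7 + 1/(2*c))
v(O, l) = 20/27 (v(O, l) = -5/(-7 + 1/(2*((√2*√2)))) = -5/(-7 + (½)/2) = -5/(-7 + (½)*(½)) = -5/(-7 + ¼) = -5/(-27/4) = -5*(-4/27) = 20/27)
1/(-v(L, -4*(-6) + 1)) = 1/(-1*20/27) = 1/(-20/27) = -27/20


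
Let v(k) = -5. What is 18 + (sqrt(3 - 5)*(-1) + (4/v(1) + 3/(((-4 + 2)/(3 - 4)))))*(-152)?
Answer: -442/5 + 152*I*sqrt(2) ≈ -88.4 + 214.96*I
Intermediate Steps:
18 + (sqrt(3 - 5)*(-1) + (4/v(1) + 3/(((-4 + 2)/(3 - 4)))))*(-152) = 18 + (sqrt(3 - 5)*(-1) + (4/(-5) + 3/(((-4 + 2)/(3 - 4)))))*(-152) = 18 + (sqrt(-2)*(-1) + (4*(-1/5) + 3/((-2/(-1)))))*(-152) = 18 + ((I*sqrt(2))*(-1) + (-4/5 + 3/((-2*(-1)))))*(-152) = 18 + (-I*sqrt(2) + (-4/5 + 3/2))*(-152) = 18 + (-I*sqrt(2) + 7/10)*(-152) = 18 + (7/10 - I*sqrt(2))*(-152) = 18 + (-532/5 + 152*I*sqrt(2)) = -442/5 + 152*I*sqrt(2)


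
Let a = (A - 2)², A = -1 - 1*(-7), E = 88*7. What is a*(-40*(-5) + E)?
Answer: 13056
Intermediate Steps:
E = 616
A = 6 (A = -1 + 7 = 6)
a = 16 (a = (6 - 2)² = 4² = 16)
a*(-40*(-5) + E) = 16*(-40*(-5) + 616) = 16*(200 + 616) = 16*816 = 13056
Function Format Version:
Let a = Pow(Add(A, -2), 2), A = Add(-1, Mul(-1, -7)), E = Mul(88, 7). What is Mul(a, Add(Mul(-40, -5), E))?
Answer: 13056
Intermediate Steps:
E = 616
A = 6 (A = Add(-1, 7) = 6)
a = 16 (a = Pow(Add(6, -2), 2) = Pow(4, 2) = 16)
Mul(a, Add(Mul(-40, -5), E)) = Mul(16, Add(Mul(-40, -5), 616)) = Mul(16, Add(200, 616)) = Mul(16, 816) = 13056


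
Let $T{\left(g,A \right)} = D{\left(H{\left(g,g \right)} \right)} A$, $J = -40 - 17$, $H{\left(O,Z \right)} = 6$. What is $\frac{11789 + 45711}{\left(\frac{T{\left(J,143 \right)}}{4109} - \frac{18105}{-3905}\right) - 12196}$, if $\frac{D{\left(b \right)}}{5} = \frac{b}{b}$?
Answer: $- \frac{129947125}{27551479} \approx -4.7165$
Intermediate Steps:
$D{\left(b \right)} = 5$ ($D{\left(b \right)} = 5 \frac{b}{b} = 5 \cdot 1 = 5$)
$J = -57$
$T{\left(g,A \right)} = 5 A$
$\frac{11789 + 45711}{\left(\frac{T{\left(J,143 \right)}}{4109} - \frac{18105}{-3905}\right) - 12196} = \frac{11789 + 45711}{\left(\frac{5 \cdot 143}{4109} - \frac{18105}{-3905}\right) - 12196} = \frac{57500}{\left(715 \cdot \frac{1}{4109} - - \frac{51}{11}\right) - 12196} = \frac{57500}{\left(\frac{715}{4109} + \frac{51}{11}\right) - 12196} = \frac{57500}{\frac{217424}{45199} - 12196} = \frac{57500}{- \frac{551029580}{45199}} = 57500 \left(- \frac{45199}{551029580}\right) = - \frac{129947125}{27551479}$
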